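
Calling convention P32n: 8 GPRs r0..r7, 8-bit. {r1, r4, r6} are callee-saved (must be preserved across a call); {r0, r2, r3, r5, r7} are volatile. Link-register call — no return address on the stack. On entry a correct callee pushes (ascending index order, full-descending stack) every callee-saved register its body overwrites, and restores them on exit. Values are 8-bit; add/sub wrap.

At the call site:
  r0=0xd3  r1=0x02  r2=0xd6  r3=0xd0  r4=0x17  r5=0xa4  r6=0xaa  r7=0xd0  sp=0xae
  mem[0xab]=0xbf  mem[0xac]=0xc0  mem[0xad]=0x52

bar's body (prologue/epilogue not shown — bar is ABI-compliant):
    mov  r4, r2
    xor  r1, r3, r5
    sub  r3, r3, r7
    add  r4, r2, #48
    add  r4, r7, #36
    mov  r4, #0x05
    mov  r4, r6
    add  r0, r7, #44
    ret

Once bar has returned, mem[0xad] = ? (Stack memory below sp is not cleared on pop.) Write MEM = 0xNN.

MEM = 0x02

prologue: push r1 → mem[0xad]=0x02, sp=0xad
prologue: push r4 → mem[0xac]=0x17, sp=0xac
body[0] mov  r4, r2 → r4=0xd6
body[1] xor  r1, r3, r5 → r1=0x74
body[2] sub  r3, r3, r7 → r3=0x00
body[3] add  r4, r2, #48 → r4=0x06
body[4] add  r4, r7, #36 → r4=0xf4
body[5] mov  r4, #0x05 → r4=0x05
body[6] mov  r4, r6 → r4=0xaa
body[7] add  r0, r7, #44 → r0=0xfc
epilogue: pop r4=0x17, sp=0xad
epilogue: pop r1=0x02, sp=0xae
prologue pushed ['r1', 'r4'] at ['0xad', '0xac']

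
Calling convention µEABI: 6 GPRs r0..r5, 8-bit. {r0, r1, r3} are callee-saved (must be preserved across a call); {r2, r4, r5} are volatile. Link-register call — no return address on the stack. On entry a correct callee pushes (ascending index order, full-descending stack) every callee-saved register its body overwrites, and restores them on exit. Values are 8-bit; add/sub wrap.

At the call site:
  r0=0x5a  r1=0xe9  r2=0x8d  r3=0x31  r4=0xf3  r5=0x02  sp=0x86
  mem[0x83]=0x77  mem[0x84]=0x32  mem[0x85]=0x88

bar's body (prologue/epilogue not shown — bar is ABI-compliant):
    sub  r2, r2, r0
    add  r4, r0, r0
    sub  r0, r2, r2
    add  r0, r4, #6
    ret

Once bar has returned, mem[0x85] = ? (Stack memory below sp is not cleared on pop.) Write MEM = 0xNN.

prologue: push r0 → mem[0x85]=0x5a, sp=0x85
body[0] sub  r2, r2, r0 → r2=0x33
body[1] add  r4, r0, r0 → r4=0xb4
body[2] sub  r0, r2, r2 → r0=0x00
body[3] add  r0, r4, #6 → r0=0xba
epilogue: pop r0=0x5a, sp=0x86
prologue pushed ['r0'] at ['0x85']

MEM = 0x5a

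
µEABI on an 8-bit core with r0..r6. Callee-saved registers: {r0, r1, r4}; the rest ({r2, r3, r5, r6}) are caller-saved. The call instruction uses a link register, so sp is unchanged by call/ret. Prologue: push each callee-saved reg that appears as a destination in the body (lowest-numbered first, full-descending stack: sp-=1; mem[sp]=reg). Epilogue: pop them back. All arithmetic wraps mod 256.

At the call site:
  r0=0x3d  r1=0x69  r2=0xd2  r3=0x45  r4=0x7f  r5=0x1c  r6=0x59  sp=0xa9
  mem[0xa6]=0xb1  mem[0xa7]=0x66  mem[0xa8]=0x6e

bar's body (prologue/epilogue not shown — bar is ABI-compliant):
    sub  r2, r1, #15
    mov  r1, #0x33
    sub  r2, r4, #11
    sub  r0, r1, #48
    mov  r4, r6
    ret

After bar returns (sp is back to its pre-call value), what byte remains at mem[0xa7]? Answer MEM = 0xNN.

prologue: push r0 → mem[0xa8]=0x3d, sp=0xa8
prologue: push r1 → mem[0xa7]=0x69, sp=0xa7
prologue: push r4 → mem[0xa6]=0x7f, sp=0xa6
body[0] sub  r2, r1, #15 → r2=0x5a
body[1] mov  r1, #0x33 → r1=0x33
body[2] sub  r2, r4, #11 → r2=0x74
body[3] sub  r0, r1, #48 → r0=0x03
body[4] mov  r4, r6 → r4=0x59
epilogue: pop r4=0x7f, sp=0xa7
epilogue: pop r1=0x69, sp=0xa8
epilogue: pop r0=0x3d, sp=0xa9
prologue pushed ['r0', 'r1', 'r4'] at ['0xa8', '0xa7', '0xa6']

MEM = 0x69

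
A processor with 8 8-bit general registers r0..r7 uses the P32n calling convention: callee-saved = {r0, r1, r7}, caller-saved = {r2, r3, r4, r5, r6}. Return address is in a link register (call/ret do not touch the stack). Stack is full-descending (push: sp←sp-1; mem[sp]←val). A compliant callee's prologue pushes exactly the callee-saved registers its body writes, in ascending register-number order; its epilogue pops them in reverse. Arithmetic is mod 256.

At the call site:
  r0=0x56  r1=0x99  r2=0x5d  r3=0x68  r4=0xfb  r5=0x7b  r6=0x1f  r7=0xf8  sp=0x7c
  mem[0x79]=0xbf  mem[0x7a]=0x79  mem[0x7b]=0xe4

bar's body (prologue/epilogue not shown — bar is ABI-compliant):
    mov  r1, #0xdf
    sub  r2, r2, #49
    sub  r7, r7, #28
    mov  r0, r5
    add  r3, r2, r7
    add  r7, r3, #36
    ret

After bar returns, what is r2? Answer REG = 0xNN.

REG = 0x2c

prologue: push r0 → mem[0x7b]=0x56, sp=0x7b
prologue: push r1 → mem[0x7a]=0x99, sp=0x7a
prologue: push r7 → mem[0x79]=0xf8, sp=0x79
body[0] mov  r1, #0xdf → r1=0xdf
body[1] sub  r2, r2, #49 → r2=0x2c
body[2] sub  r7, r7, #28 → r7=0xdc
body[3] mov  r0, r5 → r0=0x7b
body[4] add  r3, r2, r7 → r3=0x08
body[5] add  r7, r3, #36 → r7=0x2c
epilogue: pop r7=0xf8, sp=0x7a
epilogue: pop r1=0x99, sp=0x7b
epilogue: pop r0=0x56, sp=0x7c
r2 is caller-saved → body value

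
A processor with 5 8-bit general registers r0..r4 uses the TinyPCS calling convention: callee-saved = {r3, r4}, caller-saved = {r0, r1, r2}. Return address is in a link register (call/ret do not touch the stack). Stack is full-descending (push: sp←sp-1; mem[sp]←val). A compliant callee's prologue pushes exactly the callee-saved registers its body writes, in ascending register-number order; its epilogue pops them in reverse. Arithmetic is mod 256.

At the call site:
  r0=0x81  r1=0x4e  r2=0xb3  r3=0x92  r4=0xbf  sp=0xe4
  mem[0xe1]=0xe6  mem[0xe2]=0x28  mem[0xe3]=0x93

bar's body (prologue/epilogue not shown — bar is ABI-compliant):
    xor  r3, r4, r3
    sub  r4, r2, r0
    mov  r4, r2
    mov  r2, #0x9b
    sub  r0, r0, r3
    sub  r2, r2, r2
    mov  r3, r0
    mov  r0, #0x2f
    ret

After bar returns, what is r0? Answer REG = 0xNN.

prologue: push r3 -> mem[0xe3]=0x92, sp=0xe3
prologue: push r4 -> mem[0xe2]=0xbf, sp=0xe2
body[0] xor  r3, r4, r3 -> r3=0x2d
body[1] sub  r4, r2, r0 -> r4=0x32
body[2] mov  r4, r2 -> r4=0xb3
body[3] mov  r2, #0x9b -> r2=0x9b
body[4] sub  r0, r0, r3 -> r0=0x54
body[5] sub  r2, r2, r2 -> r2=0x00
body[6] mov  r3, r0 -> r3=0x54
body[7] mov  r0, #0x2f -> r0=0x2f
epilogue: pop r4=0xbf, sp=0xe3
epilogue: pop r3=0x92, sp=0xe4
r0 is caller-saved -> body value

REG = 0x2f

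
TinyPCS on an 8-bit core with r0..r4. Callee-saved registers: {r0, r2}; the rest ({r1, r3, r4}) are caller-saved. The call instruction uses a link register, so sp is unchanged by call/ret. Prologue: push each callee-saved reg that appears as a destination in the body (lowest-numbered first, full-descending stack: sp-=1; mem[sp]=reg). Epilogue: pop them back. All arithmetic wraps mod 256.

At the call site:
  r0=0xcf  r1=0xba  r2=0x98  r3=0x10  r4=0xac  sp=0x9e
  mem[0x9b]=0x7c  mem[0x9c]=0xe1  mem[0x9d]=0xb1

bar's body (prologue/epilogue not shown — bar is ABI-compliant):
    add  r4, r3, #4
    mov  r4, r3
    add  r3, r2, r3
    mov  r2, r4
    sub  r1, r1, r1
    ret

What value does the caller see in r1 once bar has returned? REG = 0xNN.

REG = 0x00

prologue: push r2 → mem[0x9d]=0x98, sp=0x9d
body[0] add  r4, r3, #4 → r4=0x14
body[1] mov  r4, r3 → r4=0x10
body[2] add  r3, r2, r3 → r3=0xa8
body[3] mov  r2, r4 → r2=0x10
body[4] sub  r1, r1, r1 → r1=0x00
epilogue: pop r2=0x98, sp=0x9e
r1 is caller-saved → body value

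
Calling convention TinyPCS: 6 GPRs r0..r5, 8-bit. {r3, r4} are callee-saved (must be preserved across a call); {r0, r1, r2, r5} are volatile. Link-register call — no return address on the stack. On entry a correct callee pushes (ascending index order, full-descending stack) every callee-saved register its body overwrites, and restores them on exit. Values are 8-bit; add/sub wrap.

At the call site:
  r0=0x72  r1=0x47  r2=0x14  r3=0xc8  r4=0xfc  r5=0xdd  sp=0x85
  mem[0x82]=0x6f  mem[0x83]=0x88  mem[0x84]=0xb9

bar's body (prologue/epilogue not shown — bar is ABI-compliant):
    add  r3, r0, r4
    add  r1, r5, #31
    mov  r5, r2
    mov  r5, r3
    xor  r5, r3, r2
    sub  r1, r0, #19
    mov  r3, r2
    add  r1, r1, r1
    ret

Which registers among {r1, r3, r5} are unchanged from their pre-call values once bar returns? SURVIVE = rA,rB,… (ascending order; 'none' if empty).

prologue: push r3 → mem[0x84]=0xc8, sp=0x84
body[0] add  r3, r0, r4 → r3=0x6e
body[1] add  r1, r5, #31 → r1=0xfc
body[2] mov  r5, r2 → r5=0x14
body[3] mov  r5, r3 → r5=0x6e
body[4] xor  r5, r3, r2 → r5=0x7a
body[5] sub  r1, r0, #19 → r1=0x5f
body[6] mov  r3, r2 → r3=0x14
body[7] add  r1, r1, r1 → r1=0xbe
epilogue: pop r3=0xc8, sp=0x85
r1: caller-saved, written=True
r3: callee-saved, written=True
r5: caller-saved, written=True

SURVIVE = r3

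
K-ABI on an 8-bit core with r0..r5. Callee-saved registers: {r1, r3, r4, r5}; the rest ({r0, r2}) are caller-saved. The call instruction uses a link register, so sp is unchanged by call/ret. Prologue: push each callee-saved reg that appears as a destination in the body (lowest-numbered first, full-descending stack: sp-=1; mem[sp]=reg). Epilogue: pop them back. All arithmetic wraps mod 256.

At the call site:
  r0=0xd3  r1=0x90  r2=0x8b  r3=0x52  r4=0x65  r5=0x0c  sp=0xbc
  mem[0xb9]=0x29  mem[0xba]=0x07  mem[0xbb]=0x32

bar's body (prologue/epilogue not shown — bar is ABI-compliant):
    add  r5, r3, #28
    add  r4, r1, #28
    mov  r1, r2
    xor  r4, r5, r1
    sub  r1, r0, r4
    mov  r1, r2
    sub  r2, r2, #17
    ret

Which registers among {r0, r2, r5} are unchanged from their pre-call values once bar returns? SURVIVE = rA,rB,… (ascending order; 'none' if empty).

SURVIVE = r0,r5

prologue: push r1 -> mem[0xbb]=0x90, sp=0xbb
prologue: push r4 -> mem[0xba]=0x65, sp=0xba
prologue: push r5 -> mem[0xb9]=0x0c, sp=0xb9
body[0] add  r5, r3, #28 -> r5=0x6e
body[1] add  r4, r1, #28 -> r4=0xac
body[2] mov  r1, r2 -> r1=0x8b
body[3] xor  r4, r5, r1 -> r4=0xe5
body[4] sub  r1, r0, r4 -> r1=0xee
body[5] mov  r1, r2 -> r1=0x8b
body[6] sub  r2, r2, #17 -> r2=0x7a
epilogue: pop r5=0x0c, sp=0xba
epilogue: pop r4=0x65, sp=0xbb
epilogue: pop r1=0x90, sp=0xbc
r0: caller-saved, written=False
r2: caller-saved, written=True
r5: callee-saved, written=True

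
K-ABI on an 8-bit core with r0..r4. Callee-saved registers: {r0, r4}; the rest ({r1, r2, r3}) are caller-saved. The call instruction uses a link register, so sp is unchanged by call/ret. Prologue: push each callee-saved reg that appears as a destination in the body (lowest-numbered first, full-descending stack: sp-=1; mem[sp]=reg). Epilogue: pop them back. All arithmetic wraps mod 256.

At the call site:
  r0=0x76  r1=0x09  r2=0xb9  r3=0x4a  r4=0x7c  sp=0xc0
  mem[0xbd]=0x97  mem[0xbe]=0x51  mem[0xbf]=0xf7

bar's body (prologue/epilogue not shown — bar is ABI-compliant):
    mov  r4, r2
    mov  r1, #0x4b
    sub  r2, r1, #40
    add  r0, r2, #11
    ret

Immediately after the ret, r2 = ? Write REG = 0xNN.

REG = 0x23

prologue: push r0 → mem[0xbf]=0x76, sp=0xbf
prologue: push r4 → mem[0xbe]=0x7c, sp=0xbe
body[0] mov  r4, r2 → r4=0xb9
body[1] mov  r1, #0x4b → r1=0x4b
body[2] sub  r2, r1, #40 → r2=0x23
body[3] add  r0, r2, #11 → r0=0x2e
epilogue: pop r4=0x7c, sp=0xbf
epilogue: pop r0=0x76, sp=0xc0
r2 is caller-saved → body value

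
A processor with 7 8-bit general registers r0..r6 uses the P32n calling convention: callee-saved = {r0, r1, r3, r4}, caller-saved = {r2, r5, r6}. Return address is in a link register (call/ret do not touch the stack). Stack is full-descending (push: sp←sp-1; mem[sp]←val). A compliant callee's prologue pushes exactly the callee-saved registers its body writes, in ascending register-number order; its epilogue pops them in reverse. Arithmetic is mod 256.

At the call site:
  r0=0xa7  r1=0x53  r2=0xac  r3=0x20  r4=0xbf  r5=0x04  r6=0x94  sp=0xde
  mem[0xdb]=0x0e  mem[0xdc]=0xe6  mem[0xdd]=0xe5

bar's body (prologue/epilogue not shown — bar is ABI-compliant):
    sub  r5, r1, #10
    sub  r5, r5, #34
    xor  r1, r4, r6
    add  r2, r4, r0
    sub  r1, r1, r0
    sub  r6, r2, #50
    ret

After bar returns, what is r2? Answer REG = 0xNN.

prologue: push r1 → mem[0xdd]=0x53, sp=0xdd
body[0] sub  r5, r1, #10 → r5=0x49
body[1] sub  r5, r5, #34 → r5=0x27
body[2] xor  r1, r4, r6 → r1=0x2b
body[3] add  r2, r4, r0 → r2=0x66
body[4] sub  r1, r1, r0 → r1=0x84
body[5] sub  r6, r2, #50 → r6=0x34
epilogue: pop r1=0x53, sp=0xde
r2 is caller-saved → body value

REG = 0x66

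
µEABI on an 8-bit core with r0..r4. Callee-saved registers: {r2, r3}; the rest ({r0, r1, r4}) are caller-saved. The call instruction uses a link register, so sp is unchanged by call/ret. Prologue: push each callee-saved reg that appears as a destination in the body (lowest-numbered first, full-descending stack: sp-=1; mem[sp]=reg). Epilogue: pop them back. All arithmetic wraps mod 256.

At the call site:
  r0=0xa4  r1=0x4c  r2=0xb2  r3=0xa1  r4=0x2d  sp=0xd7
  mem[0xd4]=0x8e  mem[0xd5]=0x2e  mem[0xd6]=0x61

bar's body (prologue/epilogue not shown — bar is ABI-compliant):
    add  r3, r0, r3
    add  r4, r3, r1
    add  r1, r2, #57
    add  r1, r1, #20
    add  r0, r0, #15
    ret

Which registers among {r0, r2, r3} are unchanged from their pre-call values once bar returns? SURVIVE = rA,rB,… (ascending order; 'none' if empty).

SURVIVE = r2,r3

prologue: push r3 → mem[0xd6]=0xa1, sp=0xd6
body[0] add  r3, r0, r3 → r3=0x45
body[1] add  r4, r3, r1 → r4=0x91
body[2] add  r1, r2, #57 → r1=0xeb
body[3] add  r1, r1, #20 → r1=0xff
body[4] add  r0, r0, #15 → r0=0xb3
epilogue: pop r3=0xa1, sp=0xd7
r0: caller-saved, written=True
r2: callee-saved, written=False
r3: callee-saved, written=True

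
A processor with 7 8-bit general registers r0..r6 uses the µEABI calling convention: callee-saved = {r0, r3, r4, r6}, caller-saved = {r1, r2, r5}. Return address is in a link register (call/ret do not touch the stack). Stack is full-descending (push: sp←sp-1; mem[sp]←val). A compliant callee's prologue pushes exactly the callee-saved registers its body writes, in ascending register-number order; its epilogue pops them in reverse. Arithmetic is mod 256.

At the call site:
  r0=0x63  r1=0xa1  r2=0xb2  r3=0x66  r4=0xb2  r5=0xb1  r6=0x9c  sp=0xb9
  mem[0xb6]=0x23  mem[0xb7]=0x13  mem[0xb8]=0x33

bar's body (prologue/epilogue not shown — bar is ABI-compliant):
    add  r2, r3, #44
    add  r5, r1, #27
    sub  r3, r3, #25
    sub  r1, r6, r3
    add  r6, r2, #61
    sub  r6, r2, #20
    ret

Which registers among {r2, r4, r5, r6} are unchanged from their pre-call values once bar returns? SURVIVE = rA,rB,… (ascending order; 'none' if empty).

prologue: push r3 -> mem[0xb8]=0x66, sp=0xb8
prologue: push r6 -> mem[0xb7]=0x9c, sp=0xb7
body[0] add  r2, r3, #44 -> r2=0x92
body[1] add  r5, r1, #27 -> r5=0xbc
body[2] sub  r3, r3, #25 -> r3=0x4d
body[3] sub  r1, r6, r3 -> r1=0x4f
body[4] add  r6, r2, #61 -> r6=0xcf
body[5] sub  r6, r2, #20 -> r6=0x7e
epilogue: pop r6=0x9c, sp=0xb8
epilogue: pop r3=0x66, sp=0xb9
r2: caller-saved, written=True
r4: callee-saved, written=False
r5: caller-saved, written=True
r6: callee-saved, written=True

SURVIVE = r4,r6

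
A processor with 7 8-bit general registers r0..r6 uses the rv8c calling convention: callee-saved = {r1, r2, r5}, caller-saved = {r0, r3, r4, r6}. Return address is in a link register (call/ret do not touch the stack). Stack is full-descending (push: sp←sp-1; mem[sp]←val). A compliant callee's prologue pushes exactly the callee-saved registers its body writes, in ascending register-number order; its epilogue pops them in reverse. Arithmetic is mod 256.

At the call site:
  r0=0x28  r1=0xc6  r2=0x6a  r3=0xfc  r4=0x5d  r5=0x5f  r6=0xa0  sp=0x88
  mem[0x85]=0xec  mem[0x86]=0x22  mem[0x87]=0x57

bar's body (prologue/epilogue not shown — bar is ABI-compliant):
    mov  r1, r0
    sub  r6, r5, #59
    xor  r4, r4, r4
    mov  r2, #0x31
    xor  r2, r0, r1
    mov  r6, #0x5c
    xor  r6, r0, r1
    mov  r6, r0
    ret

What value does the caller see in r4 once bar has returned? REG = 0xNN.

prologue: push r1 → mem[0x87]=0xc6, sp=0x87
prologue: push r2 → mem[0x86]=0x6a, sp=0x86
body[0] mov  r1, r0 → r1=0x28
body[1] sub  r6, r5, #59 → r6=0x24
body[2] xor  r4, r4, r4 → r4=0x00
body[3] mov  r2, #0x31 → r2=0x31
body[4] xor  r2, r0, r1 → r2=0x00
body[5] mov  r6, #0x5c → r6=0x5c
body[6] xor  r6, r0, r1 → r6=0x00
body[7] mov  r6, r0 → r6=0x28
epilogue: pop r2=0x6a, sp=0x87
epilogue: pop r1=0xc6, sp=0x88
r4 is caller-saved → body value

REG = 0x00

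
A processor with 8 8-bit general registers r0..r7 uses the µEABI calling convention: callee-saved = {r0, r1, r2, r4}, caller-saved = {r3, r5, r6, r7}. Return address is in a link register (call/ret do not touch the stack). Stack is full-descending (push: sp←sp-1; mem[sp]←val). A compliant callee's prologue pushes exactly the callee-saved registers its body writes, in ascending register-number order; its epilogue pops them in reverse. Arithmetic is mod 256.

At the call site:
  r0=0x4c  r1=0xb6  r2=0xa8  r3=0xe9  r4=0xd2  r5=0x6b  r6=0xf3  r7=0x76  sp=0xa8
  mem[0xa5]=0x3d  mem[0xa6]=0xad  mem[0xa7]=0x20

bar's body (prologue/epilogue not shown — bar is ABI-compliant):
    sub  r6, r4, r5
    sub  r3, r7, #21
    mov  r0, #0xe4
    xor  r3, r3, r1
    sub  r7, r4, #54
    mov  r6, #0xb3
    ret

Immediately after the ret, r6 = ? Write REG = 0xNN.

prologue: push r0 → mem[0xa7]=0x4c, sp=0xa7
body[0] sub  r6, r4, r5 → r6=0x67
body[1] sub  r3, r7, #21 → r3=0x61
body[2] mov  r0, #0xe4 → r0=0xe4
body[3] xor  r3, r3, r1 → r3=0xd7
body[4] sub  r7, r4, #54 → r7=0x9c
body[5] mov  r6, #0xb3 → r6=0xb3
epilogue: pop r0=0x4c, sp=0xa8
r6 is caller-saved → body value

REG = 0xb3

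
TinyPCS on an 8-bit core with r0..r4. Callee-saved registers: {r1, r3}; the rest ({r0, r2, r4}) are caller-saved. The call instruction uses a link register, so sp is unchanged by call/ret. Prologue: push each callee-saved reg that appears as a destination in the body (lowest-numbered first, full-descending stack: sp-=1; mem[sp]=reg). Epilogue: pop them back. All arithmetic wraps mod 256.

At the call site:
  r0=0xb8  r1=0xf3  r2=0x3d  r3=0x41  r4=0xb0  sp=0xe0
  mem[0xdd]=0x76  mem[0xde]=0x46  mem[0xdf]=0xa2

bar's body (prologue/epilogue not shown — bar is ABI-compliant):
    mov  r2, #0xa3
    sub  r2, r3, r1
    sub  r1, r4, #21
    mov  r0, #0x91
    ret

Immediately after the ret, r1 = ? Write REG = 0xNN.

prologue: push r1 → mem[0xdf]=0xf3, sp=0xdf
body[0] mov  r2, #0xa3 → r2=0xa3
body[1] sub  r2, r3, r1 → r2=0x4e
body[2] sub  r1, r4, #21 → r1=0x9b
body[3] mov  r0, #0x91 → r0=0x91
epilogue: pop r1=0xf3, sp=0xe0
r1 is callee-saved → restored

REG = 0xf3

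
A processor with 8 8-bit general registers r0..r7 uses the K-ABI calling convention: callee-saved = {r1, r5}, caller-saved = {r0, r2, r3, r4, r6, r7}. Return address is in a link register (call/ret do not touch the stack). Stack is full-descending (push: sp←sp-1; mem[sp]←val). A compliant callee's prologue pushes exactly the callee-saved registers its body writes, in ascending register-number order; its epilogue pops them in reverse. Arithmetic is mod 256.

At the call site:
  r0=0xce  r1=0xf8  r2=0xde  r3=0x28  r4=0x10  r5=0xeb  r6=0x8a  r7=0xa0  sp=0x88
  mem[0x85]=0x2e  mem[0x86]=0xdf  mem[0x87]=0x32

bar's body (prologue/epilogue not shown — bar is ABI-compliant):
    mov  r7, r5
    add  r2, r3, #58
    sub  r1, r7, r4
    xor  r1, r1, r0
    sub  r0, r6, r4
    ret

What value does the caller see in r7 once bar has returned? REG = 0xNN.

prologue: push r1 -> mem[0x87]=0xf8, sp=0x87
body[0] mov  r7, r5 -> r7=0xeb
body[1] add  r2, r3, #58 -> r2=0x62
body[2] sub  r1, r7, r4 -> r1=0xdb
body[3] xor  r1, r1, r0 -> r1=0x15
body[4] sub  r0, r6, r4 -> r0=0x7a
epilogue: pop r1=0xf8, sp=0x88
r7 is caller-saved -> body value

REG = 0xeb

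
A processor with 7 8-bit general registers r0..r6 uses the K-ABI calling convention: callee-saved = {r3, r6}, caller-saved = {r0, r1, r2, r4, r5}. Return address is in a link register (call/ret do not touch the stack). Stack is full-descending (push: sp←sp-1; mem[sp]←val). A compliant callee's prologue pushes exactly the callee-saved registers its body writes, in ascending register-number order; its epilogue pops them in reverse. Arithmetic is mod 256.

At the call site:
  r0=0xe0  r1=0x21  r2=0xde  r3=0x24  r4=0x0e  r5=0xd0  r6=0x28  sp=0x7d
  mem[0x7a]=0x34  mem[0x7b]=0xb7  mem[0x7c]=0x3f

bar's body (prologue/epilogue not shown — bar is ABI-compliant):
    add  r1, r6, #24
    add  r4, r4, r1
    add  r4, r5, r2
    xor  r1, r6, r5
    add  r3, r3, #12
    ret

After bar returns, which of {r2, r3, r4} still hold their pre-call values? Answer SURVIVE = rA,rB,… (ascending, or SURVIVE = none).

SURVIVE = r2,r3

prologue: push r3 -> mem[0x7c]=0x24, sp=0x7c
body[0] add  r1, r6, #24 -> r1=0x40
body[1] add  r4, r4, r1 -> r4=0x4e
body[2] add  r4, r5, r2 -> r4=0xae
body[3] xor  r1, r6, r5 -> r1=0xf8
body[4] add  r3, r3, #12 -> r3=0x30
epilogue: pop r3=0x24, sp=0x7d
r2: caller-saved, written=False
r3: callee-saved, written=True
r4: caller-saved, written=True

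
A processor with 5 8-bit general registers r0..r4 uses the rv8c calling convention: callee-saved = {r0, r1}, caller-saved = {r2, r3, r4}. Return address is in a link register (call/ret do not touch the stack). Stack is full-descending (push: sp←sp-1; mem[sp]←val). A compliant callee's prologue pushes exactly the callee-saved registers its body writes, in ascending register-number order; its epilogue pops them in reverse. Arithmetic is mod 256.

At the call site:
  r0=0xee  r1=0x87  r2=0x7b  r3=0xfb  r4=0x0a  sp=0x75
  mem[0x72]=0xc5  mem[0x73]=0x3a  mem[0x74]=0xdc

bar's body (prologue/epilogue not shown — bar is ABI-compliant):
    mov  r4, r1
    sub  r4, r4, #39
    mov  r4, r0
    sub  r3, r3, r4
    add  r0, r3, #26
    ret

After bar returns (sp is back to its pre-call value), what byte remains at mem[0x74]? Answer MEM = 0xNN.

prologue: push r0 → mem[0x74]=0xee, sp=0x74
body[0] mov  r4, r1 → r4=0x87
body[1] sub  r4, r4, #39 → r4=0x60
body[2] mov  r4, r0 → r4=0xee
body[3] sub  r3, r3, r4 → r3=0x0d
body[4] add  r0, r3, #26 → r0=0x27
epilogue: pop r0=0xee, sp=0x75
prologue pushed ['r0'] at ['0x74']

MEM = 0xee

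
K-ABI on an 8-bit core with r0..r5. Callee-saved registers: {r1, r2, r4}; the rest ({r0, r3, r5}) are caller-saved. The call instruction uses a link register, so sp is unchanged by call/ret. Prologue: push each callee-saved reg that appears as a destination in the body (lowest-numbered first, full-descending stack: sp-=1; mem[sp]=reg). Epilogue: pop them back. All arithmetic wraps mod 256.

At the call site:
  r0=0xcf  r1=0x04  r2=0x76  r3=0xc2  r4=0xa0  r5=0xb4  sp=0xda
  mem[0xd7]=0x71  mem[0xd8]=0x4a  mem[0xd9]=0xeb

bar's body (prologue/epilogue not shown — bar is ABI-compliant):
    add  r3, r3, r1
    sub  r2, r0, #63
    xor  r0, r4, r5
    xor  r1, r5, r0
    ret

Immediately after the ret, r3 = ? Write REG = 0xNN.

REG = 0xc6

prologue: push r1 -> mem[0xd9]=0x04, sp=0xd9
prologue: push r2 -> mem[0xd8]=0x76, sp=0xd8
body[0] add  r3, r3, r1 -> r3=0xc6
body[1] sub  r2, r0, #63 -> r2=0x90
body[2] xor  r0, r4, r5 -> r0=0x14
body[3] xor  r1, r5, r0 -> r1=0xa0
epilogue: pop r2=0x76, sp=0xd9
epilogue: pop r1=0x04, sp=0xda
r3 is caller-saved -> body value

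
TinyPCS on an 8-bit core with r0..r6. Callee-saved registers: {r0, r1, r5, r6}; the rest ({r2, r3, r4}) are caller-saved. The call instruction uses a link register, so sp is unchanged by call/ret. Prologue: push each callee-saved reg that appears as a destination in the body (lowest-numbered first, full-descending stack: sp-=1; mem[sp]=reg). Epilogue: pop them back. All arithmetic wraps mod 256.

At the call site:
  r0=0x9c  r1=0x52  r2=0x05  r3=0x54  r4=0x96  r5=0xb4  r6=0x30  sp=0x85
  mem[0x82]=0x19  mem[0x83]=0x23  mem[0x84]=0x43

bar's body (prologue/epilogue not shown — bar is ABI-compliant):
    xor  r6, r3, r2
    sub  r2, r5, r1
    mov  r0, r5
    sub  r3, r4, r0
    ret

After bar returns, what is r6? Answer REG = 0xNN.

prologue: push r0 → mem[0x84]=0x9c, sp=0x84
prologue: push r6 → mem[0x83]=0x30, sp=0x83
body[0] xor  r6, r3, r2 → r6=0x51
body[1] sub  r2, r5, r1 → r2=0x62
body[2] mov  r0, r5 → r0=0xb4
body[3] sub  r3, r4, r0 → r3=0xe2
epilogue: pop r6=0x30, sp=0x84
epilogue: pop r0=0x9c, sp=0x85
r6 is callee-saved → restored

REG = 0x30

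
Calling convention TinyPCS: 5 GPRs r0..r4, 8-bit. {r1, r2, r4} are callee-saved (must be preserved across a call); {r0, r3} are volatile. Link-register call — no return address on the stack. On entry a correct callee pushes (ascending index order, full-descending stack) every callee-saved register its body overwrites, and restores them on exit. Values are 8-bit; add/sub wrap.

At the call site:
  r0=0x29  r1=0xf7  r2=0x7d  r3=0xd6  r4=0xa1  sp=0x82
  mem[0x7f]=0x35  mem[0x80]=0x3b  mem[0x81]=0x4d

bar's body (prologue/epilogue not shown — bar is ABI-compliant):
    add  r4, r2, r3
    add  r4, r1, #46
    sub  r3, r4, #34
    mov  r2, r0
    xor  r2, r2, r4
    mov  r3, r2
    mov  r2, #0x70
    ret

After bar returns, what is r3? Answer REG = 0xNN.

prologue: push r2 -> mem[0x81]=0x7d, sp=0x81
prologue: push r4 -> mem[0x80]=0xa1, sp=0x80
body[0] add  r4, r2, r3 -> r4=0x53
body[1] add  r4, r1, #46 -> r4=0x25
body[2] sub  r3, r4, #34 -> r3=0x03
body[3] mov  r2, r0 -> r2=0x29
body[4] xor  r2, r2, r4 -> r2=0x0c
body[5] mov  r3, r2 -> r3=0x0c
body[6] mov  r2, #0x70 -> r2=0x70
epilogue: pop r4=0xa1, sp=0x81
epilogue: pop r2=0x7d, sp=0x82
r3 is caller-saved -> body value

REG = 0x0c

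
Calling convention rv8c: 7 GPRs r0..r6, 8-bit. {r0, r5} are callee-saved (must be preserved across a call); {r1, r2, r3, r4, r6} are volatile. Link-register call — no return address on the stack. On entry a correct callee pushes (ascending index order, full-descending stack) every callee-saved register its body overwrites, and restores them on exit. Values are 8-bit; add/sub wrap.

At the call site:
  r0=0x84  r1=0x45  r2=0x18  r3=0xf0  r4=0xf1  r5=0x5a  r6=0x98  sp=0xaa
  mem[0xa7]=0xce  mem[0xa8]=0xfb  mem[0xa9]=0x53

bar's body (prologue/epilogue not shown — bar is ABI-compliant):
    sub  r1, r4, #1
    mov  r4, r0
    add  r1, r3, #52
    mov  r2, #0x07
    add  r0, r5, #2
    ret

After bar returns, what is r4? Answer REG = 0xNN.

prologue: push r0 -> mem[0xa9]=0x84, sp=0xa9
body[0] sub  r1, r4, #1 -> r1=0xf0
body[1] mov  r4, r0 -> r4=0x84
body[2] add  r1, r3, #52 -> r1=0x24
body[3] mov  r2, #0x07 -> r2=0x07
body[4] add  r0, r5, #2 -> r0=0x5c
epilogue: pop r0=0x84, sp=0xaa
r4 is caller-saved -> body value

REG = 0x84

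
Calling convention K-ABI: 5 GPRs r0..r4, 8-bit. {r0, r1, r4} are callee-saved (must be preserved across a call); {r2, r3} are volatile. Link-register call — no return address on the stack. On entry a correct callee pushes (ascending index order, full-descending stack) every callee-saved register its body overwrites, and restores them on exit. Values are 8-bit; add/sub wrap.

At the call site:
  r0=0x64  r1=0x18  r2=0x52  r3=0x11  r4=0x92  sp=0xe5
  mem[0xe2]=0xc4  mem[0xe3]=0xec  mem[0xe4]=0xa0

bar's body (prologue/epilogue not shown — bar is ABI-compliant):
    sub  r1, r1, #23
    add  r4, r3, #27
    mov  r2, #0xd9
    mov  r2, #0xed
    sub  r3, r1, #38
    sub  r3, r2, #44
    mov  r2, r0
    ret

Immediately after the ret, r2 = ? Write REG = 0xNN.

prologue: push r1 → mem[0xe4]=0x18, sp=0xe4
prologue: push r4 → mem[0xe3]=0x92, sp=0xe3
body[0] sub  r1, r1, #23 → r1=0x01
body[1] add  r4, r3, #27 → r4=0x2c
body[2] mov  r2, #0xd9 → r2=0xd9
body[3] mov  r2, #0xed → r2=0xed
body[4] sub  r3, r1, #38 → r3=0xdb
body[5] sub  r3, r2, #44 → r3=0xc1
body[6] mov  r2, r0 → r2=0x64
epilogue: pop r4=0x92, sp=0xe4
epilogue: pop r1=0x18, sp=0xe5
r2 is caller-saved → body value

REG = 0x64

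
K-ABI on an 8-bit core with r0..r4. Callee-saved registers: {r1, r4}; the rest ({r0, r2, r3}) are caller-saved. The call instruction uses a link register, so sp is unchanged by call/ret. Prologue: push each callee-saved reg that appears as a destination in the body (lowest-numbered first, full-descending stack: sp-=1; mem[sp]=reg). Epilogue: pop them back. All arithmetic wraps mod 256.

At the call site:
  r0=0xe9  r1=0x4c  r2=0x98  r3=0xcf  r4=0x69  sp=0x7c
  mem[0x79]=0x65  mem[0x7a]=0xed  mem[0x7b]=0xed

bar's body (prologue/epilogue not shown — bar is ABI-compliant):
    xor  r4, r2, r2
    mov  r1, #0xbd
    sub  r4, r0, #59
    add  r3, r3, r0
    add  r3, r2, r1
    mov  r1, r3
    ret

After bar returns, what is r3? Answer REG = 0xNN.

REG = 0x55

prologue: push r1 → mem[0x7b]=0x4c, sp=0x7b
prologue: push r4 → mem[0x7a]=0x69, sp=0x7a
body[0] xor  r4, r2, r2 → r4=0x00
body[1] mov  r1, #0xbd → r1=0xbd
body[2] sub  r4, r0, #59 → r4=0xae
body[3] add  r3, r3, r0 → r3=0xb8
body[4] add  r3, r2, r1 → r3=0x55
body[5] mov  r1, r3 → r1=0x55
epilogue: pop r4=0x69, sp=0x7b
epilogue: pop r1=0x4c, sp=0x7c
r3 is caller-saved → body value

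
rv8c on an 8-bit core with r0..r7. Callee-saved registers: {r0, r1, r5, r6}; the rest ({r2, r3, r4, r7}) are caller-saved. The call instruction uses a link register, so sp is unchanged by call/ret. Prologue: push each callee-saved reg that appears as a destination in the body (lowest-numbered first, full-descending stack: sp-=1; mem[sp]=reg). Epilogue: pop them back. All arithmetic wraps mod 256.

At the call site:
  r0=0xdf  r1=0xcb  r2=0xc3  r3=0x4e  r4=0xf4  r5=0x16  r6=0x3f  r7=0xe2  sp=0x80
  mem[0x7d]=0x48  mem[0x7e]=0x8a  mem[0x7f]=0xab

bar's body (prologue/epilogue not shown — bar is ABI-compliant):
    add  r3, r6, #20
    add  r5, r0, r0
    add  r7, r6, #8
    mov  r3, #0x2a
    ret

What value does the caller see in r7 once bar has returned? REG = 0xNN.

REG = 0x47

prologue: push r5 -> mem[0x7f]=0x16, sp=0x7f
body[0] add  r3, r6, #20 -> r3=0x53
body[1] add  r5, r0, r0 -> r5=0xbe
body[2] add  r7, r6, #8 -> r7=0x47
body[3] mov  r3, #0x2a -> r3=0x2a
epilogue: pop r5=0x16, sp=0x80
r7 is caller-saved -> body value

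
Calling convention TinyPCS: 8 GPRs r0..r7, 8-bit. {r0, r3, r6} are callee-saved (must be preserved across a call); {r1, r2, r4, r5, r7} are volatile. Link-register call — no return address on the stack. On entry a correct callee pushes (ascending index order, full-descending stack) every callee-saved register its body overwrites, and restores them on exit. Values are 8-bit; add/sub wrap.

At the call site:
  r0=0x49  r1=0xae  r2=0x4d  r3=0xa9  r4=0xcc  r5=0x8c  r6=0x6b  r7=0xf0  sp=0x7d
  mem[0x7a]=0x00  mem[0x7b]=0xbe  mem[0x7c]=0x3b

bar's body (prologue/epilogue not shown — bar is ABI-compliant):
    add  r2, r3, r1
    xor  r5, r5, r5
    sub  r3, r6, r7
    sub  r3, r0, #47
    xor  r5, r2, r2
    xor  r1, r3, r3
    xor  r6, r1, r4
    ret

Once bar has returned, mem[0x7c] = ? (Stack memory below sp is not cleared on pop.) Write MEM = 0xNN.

MEM = 0xa9

prologue: push r3 → mem[0x7c]=0xa9, sp=0x7c
prologue: push r6 → mem[0x7b]=0x6b, sp=0x7b
body[0] add  r2, r3, r1 → r2=0x57
body[1] xor  r5, r5, r5 → r5=0x00
body[2] sub  r3, r6, r7 → r3=0x7b
body[3] sub  r3, r0, #47 → r3=0x1a
body[4] xor  r5, r2, r2 → r5=0x00
body[5] xor  r1, r3, r3 → r1=0x00
body[6] xor  r6, r1, r4 → r6=0xcc
epilogue: pop r6=0x6b, sp=0x7c
epilogue: pop r3=0xa9, sp=0x7d
prologue pushed ['r3', 'r6'] at ['0x7c', '0x7b']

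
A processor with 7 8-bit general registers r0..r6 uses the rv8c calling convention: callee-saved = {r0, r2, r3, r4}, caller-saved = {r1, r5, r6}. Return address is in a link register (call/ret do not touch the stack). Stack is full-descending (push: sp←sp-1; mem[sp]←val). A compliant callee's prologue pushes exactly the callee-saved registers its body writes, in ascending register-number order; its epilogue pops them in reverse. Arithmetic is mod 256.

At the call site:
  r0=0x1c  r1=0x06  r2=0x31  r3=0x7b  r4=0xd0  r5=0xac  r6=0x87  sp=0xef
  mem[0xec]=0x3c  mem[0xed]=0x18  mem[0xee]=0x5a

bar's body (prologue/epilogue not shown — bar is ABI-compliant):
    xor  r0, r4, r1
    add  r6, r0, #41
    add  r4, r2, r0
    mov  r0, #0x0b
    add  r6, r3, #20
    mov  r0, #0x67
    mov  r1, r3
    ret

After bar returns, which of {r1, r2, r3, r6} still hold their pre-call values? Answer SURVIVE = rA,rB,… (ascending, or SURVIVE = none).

prologue: push r0 -> mem[0xee]=0x1c, sp=0xee
prologue: push r4 -> mem[0xed]=0xd0, sp=0xed
body[0] xor  r0, r4, r1 -> r0=0xd6
body[1] add  r6, r0, #41 -> r6=0xff
body[2] add  r4, r2, r0 -> r4=0x07
body[3] mov  r0, #0x0b -> r0=0x0b
body[4] add  r6, r3, #20 -> r6=0x8f
body[5] mov  r0, #0x67 -> r0=0x67
body[6] mov  r1, r3 -> r1=0x7b
epilogue: pop r4=0xd0, sp=0xee
epilogue: pop r0=0x1c, sp=0xef
r1: caller-saved, written=True
r2: callee-saved, written=False
r3: callee-saved, written=False
r6: caller-saved, written=True

SURVIVE = r2,r3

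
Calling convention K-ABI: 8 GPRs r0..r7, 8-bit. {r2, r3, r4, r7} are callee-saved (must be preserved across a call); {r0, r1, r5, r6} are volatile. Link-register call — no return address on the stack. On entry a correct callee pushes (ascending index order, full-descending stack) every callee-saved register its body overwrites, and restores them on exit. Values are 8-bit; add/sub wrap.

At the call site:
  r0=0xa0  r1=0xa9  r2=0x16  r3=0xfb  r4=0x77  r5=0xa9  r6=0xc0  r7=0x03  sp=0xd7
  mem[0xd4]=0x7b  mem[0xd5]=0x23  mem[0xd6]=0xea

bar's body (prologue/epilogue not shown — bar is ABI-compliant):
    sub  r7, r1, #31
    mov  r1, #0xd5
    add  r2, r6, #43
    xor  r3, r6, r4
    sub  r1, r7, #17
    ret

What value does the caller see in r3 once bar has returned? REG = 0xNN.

prologue: push r2 → mem[0xd6]=0x16, sp=0xd6
prologue: push r3 → mem[0xd5]=0xfb, sp=0xd5
prologue: push r7 → mem[0xd4]=0x03, sp=0xd4
body[0] sub  r7, r1, #31 → r7=0x8a
body[1] mov  r1, #0xd5 → r1=0xd5
body[2] add  r2, r6, #43 → r2=0xeb
body[3] xor  r3, r6, r4 → r3=0xb7
body[4] sub  r1, r7, #17 → r1=0x79
epilogue: pop r7=0x03, sp=0xd5
epilogue: pop r3=0xfb, sp=0xd6
epilogue: pop r2=0x16, sp=0xd7
r3 is callee-saved → restored

REG = 0xfb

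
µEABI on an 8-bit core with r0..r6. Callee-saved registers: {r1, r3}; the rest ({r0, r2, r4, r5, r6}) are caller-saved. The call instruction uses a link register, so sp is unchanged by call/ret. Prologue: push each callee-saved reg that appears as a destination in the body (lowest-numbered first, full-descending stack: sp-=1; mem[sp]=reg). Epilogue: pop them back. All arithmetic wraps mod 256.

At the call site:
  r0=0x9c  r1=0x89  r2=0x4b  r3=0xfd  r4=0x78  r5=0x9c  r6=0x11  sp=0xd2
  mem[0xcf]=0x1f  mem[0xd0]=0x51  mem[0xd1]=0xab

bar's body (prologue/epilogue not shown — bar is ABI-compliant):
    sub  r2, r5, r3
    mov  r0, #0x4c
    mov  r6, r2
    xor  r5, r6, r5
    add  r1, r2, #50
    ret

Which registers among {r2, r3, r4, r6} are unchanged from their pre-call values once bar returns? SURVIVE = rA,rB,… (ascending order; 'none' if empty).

SURVIVE = r3,r4

prologue: push r1 -> mem[0xd1]=0x89, sp=0xd1
body[0] sub  r2, r5, r3 -> r2=0x9f
body[1] mov  r0, #0x4c -> r0=0x4c
body[2] mov  r6, r2 -> r6=0x9f
body[3] xor  r5, r6, r5 -> r5=0x03
body[4] add  r1, r2, #50 -> r1=0xd1
epilogue: pop r1=0x89, sp=0xd2
r2: caller-saved, written=True
r3: callee-saved, written=False
r4: caller-saved, written=False
r6: caller-saved, written=True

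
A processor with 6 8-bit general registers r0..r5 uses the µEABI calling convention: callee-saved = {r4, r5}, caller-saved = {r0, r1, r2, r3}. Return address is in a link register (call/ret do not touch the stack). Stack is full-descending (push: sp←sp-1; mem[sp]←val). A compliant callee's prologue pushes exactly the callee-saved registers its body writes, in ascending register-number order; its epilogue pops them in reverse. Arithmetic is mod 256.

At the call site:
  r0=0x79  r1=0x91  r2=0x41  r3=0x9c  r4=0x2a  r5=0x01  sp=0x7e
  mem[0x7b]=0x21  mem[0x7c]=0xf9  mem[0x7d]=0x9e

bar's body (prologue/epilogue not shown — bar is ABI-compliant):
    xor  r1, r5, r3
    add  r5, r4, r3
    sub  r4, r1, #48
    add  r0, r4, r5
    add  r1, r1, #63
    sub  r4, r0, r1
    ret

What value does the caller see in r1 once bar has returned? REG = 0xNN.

prologue: push r4 → mem[0x7d]=0x2a, sp=0x7d
prologue: push r5 → mem[0x7c]=0x01, sp=0x7c
body[0] xor  r1, r5, r3 → r1=0x9d
body[1] add  r5, r4, r3 → r5=0xc6
body[2] sub  r4, r1, #48 → r4=0x6d
body[3] add  r0, r4, r5 → r0=0x33
body[4] add  r1, r1, #63 → r1=0xdc
body[5] sub  r4, r0, r1 → r4=0x57
epilogue: pop r5=0x01, sp=0x7d
epilogue: pop r4=0x2a, sp=0x7e
r1 is caller-saved → body value

REG = 0xdc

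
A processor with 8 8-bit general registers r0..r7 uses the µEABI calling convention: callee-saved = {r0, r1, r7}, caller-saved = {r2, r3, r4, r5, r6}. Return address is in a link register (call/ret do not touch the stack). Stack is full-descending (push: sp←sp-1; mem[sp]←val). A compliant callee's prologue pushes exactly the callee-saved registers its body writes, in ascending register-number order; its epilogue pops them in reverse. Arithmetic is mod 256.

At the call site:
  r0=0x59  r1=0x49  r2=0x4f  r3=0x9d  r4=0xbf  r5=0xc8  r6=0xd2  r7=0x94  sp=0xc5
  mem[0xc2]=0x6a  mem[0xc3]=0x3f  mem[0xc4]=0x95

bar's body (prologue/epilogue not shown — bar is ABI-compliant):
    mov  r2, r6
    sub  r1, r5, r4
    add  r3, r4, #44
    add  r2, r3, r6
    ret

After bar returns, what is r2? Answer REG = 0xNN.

prologue: push r1 → mem[0xc4]=0x49, sp=0xc4
body[0] mov  r2, r6 → r2=0xd2
body[1] sub  r1, r5, r4 → r1=0x09
body[2] add  r3, r4, #44 → r3=0xeb
body[3] add  r2, r3, r6 → r2=0xbd
epilogue: pop r1=0x49, sp=0xc5
r2 is caller-saved → body value

REG = 0xbd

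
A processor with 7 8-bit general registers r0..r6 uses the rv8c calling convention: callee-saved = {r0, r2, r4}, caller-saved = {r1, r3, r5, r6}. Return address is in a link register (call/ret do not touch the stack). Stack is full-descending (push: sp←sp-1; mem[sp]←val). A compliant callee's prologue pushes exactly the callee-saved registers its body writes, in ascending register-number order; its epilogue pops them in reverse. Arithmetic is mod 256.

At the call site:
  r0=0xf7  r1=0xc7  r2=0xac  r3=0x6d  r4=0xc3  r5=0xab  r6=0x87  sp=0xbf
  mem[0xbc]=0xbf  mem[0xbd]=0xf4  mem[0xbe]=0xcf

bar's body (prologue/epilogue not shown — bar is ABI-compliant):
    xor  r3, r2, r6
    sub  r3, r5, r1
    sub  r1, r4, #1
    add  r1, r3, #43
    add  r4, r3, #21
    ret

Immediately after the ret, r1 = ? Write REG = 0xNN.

prologue: push r4 -> mem[0xbe]=0xc3, sp=0xbe
body[0] xor  r3, r2, r6 -> r3=0x2b
body[1] sub  r3, r5, r1 -> r3=0xe4
body[2] sub  r1, r4, #1 -> r1=0xc2
body[3] add  r1, r3, #43 -> r1=0x0f
body[4] add  r4, r3, #21 -> r4=0xf9
epilogue: pop r4=0xc3, sp=0xbf
r1 is caller-saved -> body value

REG = 0x0f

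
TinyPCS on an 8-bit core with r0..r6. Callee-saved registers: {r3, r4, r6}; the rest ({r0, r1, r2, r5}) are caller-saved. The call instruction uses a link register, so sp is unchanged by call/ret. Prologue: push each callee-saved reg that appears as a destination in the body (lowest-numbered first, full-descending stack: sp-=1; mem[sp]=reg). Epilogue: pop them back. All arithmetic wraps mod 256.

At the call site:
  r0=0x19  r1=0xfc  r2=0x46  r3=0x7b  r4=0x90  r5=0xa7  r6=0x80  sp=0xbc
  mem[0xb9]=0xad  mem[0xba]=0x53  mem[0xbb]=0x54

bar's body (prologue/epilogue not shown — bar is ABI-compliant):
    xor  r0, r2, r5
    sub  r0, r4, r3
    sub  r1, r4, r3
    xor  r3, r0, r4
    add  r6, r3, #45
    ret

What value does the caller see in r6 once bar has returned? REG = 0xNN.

REG = 0x80

prologue: push r3 -> mem[0xbb]=0x7b, sp=0xbb
prologue: push r6 -> mem[0xba]=0x80, sp=0xba
body[0] xor  r0, r2, r5 -> r0=0xe1
body[1] sub  r0, r4, r3 -> r0=0x15
body[2] sub  r1, r4, r3 -> r1=0x15
body[3] xor  r3, r0, r4 -> r3=0x85
body[4] add  r6, r3, #45 -> r6=0xb2
epilogue: pop r6=0x80, sp=0xbb
epilogue: pop r3=0x7b, sp=0xbc
r6 is callee-saved -> restored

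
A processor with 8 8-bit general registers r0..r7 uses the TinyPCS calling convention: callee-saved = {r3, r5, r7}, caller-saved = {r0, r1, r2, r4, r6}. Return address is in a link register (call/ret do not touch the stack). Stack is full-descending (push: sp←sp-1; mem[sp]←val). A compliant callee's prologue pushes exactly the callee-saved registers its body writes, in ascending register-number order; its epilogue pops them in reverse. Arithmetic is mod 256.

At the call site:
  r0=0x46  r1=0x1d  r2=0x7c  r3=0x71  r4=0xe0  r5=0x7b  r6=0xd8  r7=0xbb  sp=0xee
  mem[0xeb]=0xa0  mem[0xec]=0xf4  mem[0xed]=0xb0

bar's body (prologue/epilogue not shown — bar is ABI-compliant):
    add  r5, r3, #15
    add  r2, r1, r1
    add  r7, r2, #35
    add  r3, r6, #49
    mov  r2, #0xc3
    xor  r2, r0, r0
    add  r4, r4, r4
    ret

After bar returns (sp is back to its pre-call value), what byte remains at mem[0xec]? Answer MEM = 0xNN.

MEM = 0x7b

prologue: push r3 -> mem[0xed]=0x71, sp=0xed
prologue: push r5 -> mem[0xec]=0x7b, sp=0xec
prologue: push r7 -> mem[0xeb]=0xbb, sp=0xeb
body[0] add  r5, r3, #15 -> r5=0x80
body[1] add  r2, r1, r1 -> r2=0x3a
body[2] add  r7, r2, #35 -> r7=0x5d
body[3] add  r3, r6, #49 -> r3=0x09
body[4] mov  r2, #0xc3 -> r2=0xc3
body[5] xor  r2, r0, r0 -> r2=0x00
body[6] add  r4, r4, r4 -> r4=0xc0
epilogue: pop r7=0xbb, sp=0xec
epilogue: pop r5=0x7b, sp=0xed
epilogue: pop r3=0x71, sp=0xee
prologue pushed ['r3', 'r5', 'r7'] at ['0xed', '0xec', '0xeb']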